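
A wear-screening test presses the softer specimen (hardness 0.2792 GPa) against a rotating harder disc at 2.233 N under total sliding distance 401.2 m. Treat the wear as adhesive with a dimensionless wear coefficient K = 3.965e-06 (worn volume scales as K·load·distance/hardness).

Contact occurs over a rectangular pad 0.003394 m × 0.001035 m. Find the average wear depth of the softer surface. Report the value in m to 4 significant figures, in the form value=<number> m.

value=3.622e-06 m

The algebra keeps exact precision — intermediates are shown rounded; one final rounding: four significant figures.
Convert: Hardness H = 0.2792 GPa = 2.792e+08 Pa.
Convert: Contact area A = 0.003394 m × 0.001035 m = 3.513e-06 m².
Restated in SI base units: W = 2.233 N, H = 2.792e+08 Pa, K = 3.965e-06.
The Archard volume V = K·W·L/H = 3.965e-06 · 2.233 · 401.2 / 2.792e+08 = 1.272e-11 m³.
Wear depth h = V/A = 1.272e-11 / 3.513e-06 = 3.622e-06 m.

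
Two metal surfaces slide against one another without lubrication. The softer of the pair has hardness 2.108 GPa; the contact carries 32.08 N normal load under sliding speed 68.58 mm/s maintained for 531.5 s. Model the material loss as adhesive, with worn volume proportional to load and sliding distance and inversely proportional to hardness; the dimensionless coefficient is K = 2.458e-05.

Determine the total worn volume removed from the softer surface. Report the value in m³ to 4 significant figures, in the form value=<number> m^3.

value=1.363e-11 m^3

Printed values are rounded; every step maintains full float precision. Rounded once at the end: 4 significant digits.
Convert: Sliding speed v = 68.58 mm/s = 0.06858 m/s. Sliding distance L = v·t = 0.06858 m/s × 531.5 s = 36.45 m.
Convert: Hardness H = 2.108 GPa = 2.108e+09 Pa.
SI base units throughout: W = 32.08 N, H = 2.108e+09 Pa, K = 2.458e-05.
Archard volume V = K·W·L/H = 2.458e-05 · 32.08 · 36.45 / 2.108e+09 = 1.363e-11 m³.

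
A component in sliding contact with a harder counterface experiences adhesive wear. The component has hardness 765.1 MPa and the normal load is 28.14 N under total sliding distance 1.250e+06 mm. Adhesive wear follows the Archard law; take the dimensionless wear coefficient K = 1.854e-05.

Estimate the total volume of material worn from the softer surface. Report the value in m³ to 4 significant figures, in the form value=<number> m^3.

The computation carries full float precision; intermediate values are displayed rounded. Rounded just once, at 4 significant digits.
Distance L = 1.250e+06 mm = 1250 m.
Hardness H = 765.1 MPa = 7.651e+08 Pa.
SI base units throughout: W = 28.14 N, H = 7.651e+08 Pa, K = 1.854e-05.
Apply Archard: V = K·W·L/H = 1.854e-05 · 28.14 · 1250 / 7.651e+08 = 8.524e-10 m³.

value=8.524e-10 m^3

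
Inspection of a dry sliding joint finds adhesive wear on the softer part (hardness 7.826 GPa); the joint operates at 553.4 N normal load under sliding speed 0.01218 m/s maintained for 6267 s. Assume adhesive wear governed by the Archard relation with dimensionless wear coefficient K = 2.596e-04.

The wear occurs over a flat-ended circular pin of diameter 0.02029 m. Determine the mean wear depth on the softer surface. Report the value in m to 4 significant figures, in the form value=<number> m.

value=4.334e-06 m

All working math carries full precision; intermediates are displayed rounded; one last rounding to four significant figures.
Sliding distance L = v·t = 0.01218 m/s × 6267 s = 76.33 m.
Hardness H = 7.826 GPa = 7.826e+09 Pa.
Contact area A = π·d²/4 = π·(0.02029 m)²/4 = 3.233e-04 m².
In SI base units, W = 553.4 N, H = 7.826e+09 Pa, K = 2.596e-04.
Archard relation: V = K·W·L/H = 2.596e-04 · 553.4 · 76.33 / 7.826e+09 = 1.401e-09 m³.
Mean wear depth h = V/A = 1.401e-09 / 3.233e-04 = 4.334e-06 m.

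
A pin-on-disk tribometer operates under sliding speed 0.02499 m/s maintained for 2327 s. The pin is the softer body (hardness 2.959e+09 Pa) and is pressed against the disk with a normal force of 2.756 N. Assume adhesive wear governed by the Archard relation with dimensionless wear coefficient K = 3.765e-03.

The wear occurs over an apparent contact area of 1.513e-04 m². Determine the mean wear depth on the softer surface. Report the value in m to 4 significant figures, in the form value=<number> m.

value=1.348e-06 m

Intermediate values are shown rounded; the computation carries full float precision; one last rounding, at 4 significant digits.
Convert: Distance L = v·t = 0.02499 m/s × 2327 s = 58.15 m.
As SI base values: W = 2.756 N, H = 2.959e+09 Pa, K = 3.765e-03.
The Archard volume V = K·W·L/H = 3.765e-03 · 2.756 · 58.15 / 2.959e+09 = 2.039e-10 m³.
Wear depth h = V/A = 2.039e-10 / 1.513e-04 = 1.348e-06 m.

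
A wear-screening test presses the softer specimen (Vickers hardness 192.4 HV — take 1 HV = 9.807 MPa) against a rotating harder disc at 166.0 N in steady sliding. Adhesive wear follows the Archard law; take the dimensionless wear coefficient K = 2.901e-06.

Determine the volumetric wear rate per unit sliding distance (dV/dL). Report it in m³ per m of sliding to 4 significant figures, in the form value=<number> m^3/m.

All arithmetic runs at full float precision, and printed values are rounded; rounded once at the end: 4 significant digits.
Hardness H = 192.4 HV × 9.807 MPa/HV = 1887 MPa = 1.887e+09 Pa.
In SI base units, W = 166.0 N, H = 1.887e+09 Pa, K = 2.901e-06.
Volumetric rate dV/dL = K·W/H (no L dependence): 2.901e-06 · 166.0 / 1.887e+09 = 2.552e-13 m³/m.

value=2.552e-13 m^3/m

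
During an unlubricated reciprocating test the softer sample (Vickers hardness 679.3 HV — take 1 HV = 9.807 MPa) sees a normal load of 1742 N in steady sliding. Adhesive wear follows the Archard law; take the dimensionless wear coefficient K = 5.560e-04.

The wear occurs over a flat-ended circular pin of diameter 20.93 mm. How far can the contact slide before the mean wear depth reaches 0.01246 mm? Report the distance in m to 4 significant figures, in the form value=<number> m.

value=29.49 m

The computation runs at exact precision, and the intermediates are printed rounded; rounded just once, at 4 significant figures.
Hardness H = 679.3 HV × 9.807 MPa/HV = 6662 MPa = 6.662e+09 Pa.
Pin diameter d = 20.93 mm = 0.02093 m. Contact area A = π·d²/4 = π·(0.02093 m)²/4 = 3.441e-04 m².
Depth limit h_lim = 0.01246 mm = 1.246e-05 m.
In SI base units, W = 1742 N, H = 6.662e+09 Pa, K = 5.560e-04.
Limit volume V_lim = h_lim·A = 1.246e-05 · 3.441e-04 = 4.287e-09 m³.
Life L = V_lim·H/(K·W) = 4.287e-09 · 6.662e+09 / (5.560e-04 · 1742) = 29.49 m.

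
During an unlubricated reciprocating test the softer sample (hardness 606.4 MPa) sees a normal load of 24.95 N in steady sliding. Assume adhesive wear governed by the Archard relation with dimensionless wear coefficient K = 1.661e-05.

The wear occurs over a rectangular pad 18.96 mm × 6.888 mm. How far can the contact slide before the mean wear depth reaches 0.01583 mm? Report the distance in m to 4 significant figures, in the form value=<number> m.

Every step runs at exact precision. Intermediates are displayed rounded; one last rounding, at 4 significant digits.
Convert: Hardness H = 606.4 MPa = 6.064e+08 Pa.
Convert: Pad sides 18.96 mm × 6.888 mm = 0.01896 m × 0.006888 m. Contact area A = 0.01896 m × 0.006888 m = 1.306e-04 m².
Convert: Depth limit h_lim = 0.01583 mm = 1.583e-05 m.
As SI base values: W = 24.95 N, H = 6.064e+08 Pa, K = 1.661e-05.
Permissible volume V_lim = h_lim·A = 1.583e-05 · 1.306e-04 = 2.067e-09 m³.
Life L = V_lim·H/(K·W) = 2.067e-09 · 6.064e+08 / (1.661e-05 · 24.95) = 3025 m.

value=3025 m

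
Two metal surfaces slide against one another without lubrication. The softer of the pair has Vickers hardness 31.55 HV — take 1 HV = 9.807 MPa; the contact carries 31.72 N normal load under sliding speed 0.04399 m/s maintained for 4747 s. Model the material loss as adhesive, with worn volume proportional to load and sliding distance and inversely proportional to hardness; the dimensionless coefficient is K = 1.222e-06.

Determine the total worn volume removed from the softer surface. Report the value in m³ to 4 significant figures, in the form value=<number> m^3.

Intermediates are displayed rounded; every step carries full float precision; a lone final rounding: 4 significant figures.
Sliding distance L = v·t = 0.04399 m/s × 4747 s = 208.8 m.
Hardness H = 31.55 HV × 9.807 MPa/HV = 309.4 MPa = 3.094e+08 Pa.
Restated in SI base units: W = 31.72 N, H = 3.094e+08 Pa, K = 1.222e-06.
Worn volume V = K·W·L/H = 1.222e-06 · 31.72 · 208.8 / 3.094e+08 = 2.616e-11 m³.

value=2.616e-11 m^3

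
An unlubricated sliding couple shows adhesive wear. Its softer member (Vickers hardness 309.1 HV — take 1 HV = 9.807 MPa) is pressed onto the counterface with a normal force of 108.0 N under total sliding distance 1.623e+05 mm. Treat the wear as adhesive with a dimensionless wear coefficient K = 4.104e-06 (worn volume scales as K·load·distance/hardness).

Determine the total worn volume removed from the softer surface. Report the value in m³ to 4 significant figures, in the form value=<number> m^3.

value=2.373e-11 m^3

The algebra maintains exact precision, and shown intermediates are rounded; rounded just once to 4 significant digits.
Convert: Path length L = 1.623e+05 mm = 162.3 m.
Convert: Hardness H = 309.1 HV × 9.807 MPa/HV = 3031 MPa = 3.031e+09 Pa.
Working in SI base units: W = 108.0 N, H = 3.031e+09 Pa, K = 4.104e-06.
Apply Archard: V = K·W·L/H = 4.104e-06 · 108.0 · 162.3 / 3.031e+09 = 2.373e-11 m³.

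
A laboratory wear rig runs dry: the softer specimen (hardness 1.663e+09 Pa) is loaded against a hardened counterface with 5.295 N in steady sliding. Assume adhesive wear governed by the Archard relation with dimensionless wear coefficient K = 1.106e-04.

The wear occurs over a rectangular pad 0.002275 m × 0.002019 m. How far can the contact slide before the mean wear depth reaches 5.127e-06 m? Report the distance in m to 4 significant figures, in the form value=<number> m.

value=66.87 m

The intermediates are displayed rounded; all working math runs at exact precision — rounded just once: 4 significant digits.
Convert: Contact area A = 0.002275 m × 0.002019 m = 4.593e-06 m².
Working in SI base units: W = 5.295 N, H = 1.663e+09 Pa, K = 1.106e-04.
Volume at the limit: V_lim = h_lim·A = 5.127e-06 · 4.593e-06 = 2.355e-11 m³.
Inverting, life L = V_lim·H/(K·W) = 2.355e-11 · 1.663e+09 / (1.106e-04 · 5.295) = 66.87 m.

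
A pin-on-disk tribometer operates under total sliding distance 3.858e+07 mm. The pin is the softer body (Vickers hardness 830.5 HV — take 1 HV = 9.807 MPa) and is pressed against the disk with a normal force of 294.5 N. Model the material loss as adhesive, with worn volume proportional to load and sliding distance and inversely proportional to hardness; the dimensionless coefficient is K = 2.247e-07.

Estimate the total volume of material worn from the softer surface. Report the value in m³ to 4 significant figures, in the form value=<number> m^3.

value=3.135e-10 m^3

All arithmetic carries full float precision, and the intermediates appear rounded; rounded just once, at four significant digits.
Sliding distance L = 3.858e+07 mm = 3.858e+04 m.
Hardness H = 830.5 HV × 9.807 MPa/HV = 8145 MPa = 8.145e+09 Pa.
In SI base units: W = 294.5 N, H = 8.145e+09 Pa, K = 2.247e-07.
Worn volume V = K·W·L/H = 2.247e-07 · 294.5 · 3.858e+04 / 8.145e+09 = 3.135e-10 m³.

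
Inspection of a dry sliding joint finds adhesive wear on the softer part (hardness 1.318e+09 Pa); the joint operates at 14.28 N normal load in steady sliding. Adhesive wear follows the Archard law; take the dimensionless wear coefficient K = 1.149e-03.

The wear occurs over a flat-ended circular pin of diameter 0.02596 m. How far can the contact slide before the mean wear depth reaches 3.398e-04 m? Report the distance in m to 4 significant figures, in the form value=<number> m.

All working math runs at full precision; shown intermediates are rounded — a lone final rounding, at 4 significant digits.
Convert: Contact area A = π·d²/4 = π·(0.02596 m)²/4 = 5.293e-04 m².
In SI base units: W = 14.28 N, H = 1.318e+09 Pa, K = 1.149e-03.
Allowed volume V_lim = h_lim·A = 3.398e-04 · 5.293e-04 = 1.799e-07 m³.
Life L = V_lim·H/(K·W) = 1.799e-07 · 1.318e+09 / (1.149e-03 · 14.28) = 1.445e+04 m.

value=1.445e+04 m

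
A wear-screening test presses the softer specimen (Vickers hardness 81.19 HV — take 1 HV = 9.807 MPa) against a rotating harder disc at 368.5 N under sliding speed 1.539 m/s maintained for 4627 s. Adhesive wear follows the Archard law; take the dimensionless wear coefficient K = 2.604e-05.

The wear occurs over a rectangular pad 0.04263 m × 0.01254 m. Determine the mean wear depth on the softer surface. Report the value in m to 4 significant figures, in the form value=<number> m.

value=1.605e-04 m

Intermediates are shown rounded, and all arithmetic carries full float precision; rounded just once to four significant digits.
Path length L = v·t = 1.539 m/s × 4627 s = 7121 m.
Hardness H = 81.19 HV × 9.807 MPa/HV = 796.2 MPa = 7.962e+08 Pa.
Contact area A = 0.04263 m × 0.01254 m = 5.346e-04 m².
As SI base values: W = 368.5 N, H = 7.962e+08 Pa, K = 2.604e-05.
By Archard's law, V = K·W·L/H = 2.604e-05 · 368.5 · 7121 / 7.962e+08 = 8.582e-08 m³.
Average depth h = V/A = 8.582e-08 / 5.346e-04 = 1.605e-04 m.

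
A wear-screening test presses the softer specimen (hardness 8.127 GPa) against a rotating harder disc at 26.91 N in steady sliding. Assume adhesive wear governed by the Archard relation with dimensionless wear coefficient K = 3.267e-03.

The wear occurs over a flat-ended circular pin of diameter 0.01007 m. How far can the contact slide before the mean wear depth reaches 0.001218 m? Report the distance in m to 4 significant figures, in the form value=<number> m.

The intermediates are shown rounded, and all arithmetic carries exact precision, and one last rounding, at 4 significant figures.
Hardness H = 8.127 GPa = 8.127e+09 Pa.
Contact area A = π·d²/4 = π·(0.01007 m)²/4 = 7.964e-05 m².
Collected in SI base units: W = 26.91 N, H = 8.127e+09 Pa, K = 3.267e-03.
Wearable volume V_lim = h_lim·A = 0.001218 · 7.964e-05 = 9.701e-08 m³.
Sliding life L = V_lim·H/(K·W) = 9.701e-08 · 8.127e+09 / (3.267e-03 · 26.91) = 8967 m.

value=8967 m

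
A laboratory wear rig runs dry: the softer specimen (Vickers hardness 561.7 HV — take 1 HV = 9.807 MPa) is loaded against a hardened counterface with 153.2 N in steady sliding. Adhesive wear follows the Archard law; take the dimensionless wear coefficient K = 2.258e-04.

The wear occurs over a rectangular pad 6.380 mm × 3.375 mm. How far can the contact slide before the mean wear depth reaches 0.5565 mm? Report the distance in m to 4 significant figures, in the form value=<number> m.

Intermediate values are printed rounded; all working math carries full float precision — a single final rounding: 4 significant digits.
Hardness H = 561.7 HV × 9.807 MPa/HV = 5509 MPa = 5.509e+09 Pa.
Pad sides 6.380 mm × 3.375 mm = 0.006380 m × 0.003375 m. Contact area A = 0.006380 m × 0.003375 m = 2.153e-05 m².
Depth limit h_lim = 0.5565 mm = 5.565e-04 m.
Collected in SI base units: W = 153.2 N, H = 5.509e+09 Pa, K = 2.258e-04.
Allowed volume V_lim = h_lim·A = 5.565e-04 · 2.153e-05 = 1.198e-08 m³.
Sliding life L = V_lim·H/(K·W) = 1.198e-08 · 5.509e+09 / (2.258e-04 · 153.2) = 1908 m.

value=1908 m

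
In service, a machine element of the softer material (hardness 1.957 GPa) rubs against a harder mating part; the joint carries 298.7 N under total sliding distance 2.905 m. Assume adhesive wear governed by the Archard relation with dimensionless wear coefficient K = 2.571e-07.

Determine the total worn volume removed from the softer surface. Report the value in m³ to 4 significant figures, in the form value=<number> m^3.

All arithmetic maintains full precision, and intermediates are displayed rounded; a single final rounding: four significant figures.
Convert: Hardness H = 1.957 GPa = 1.957e+09 Pa.
Collected in SI base units: W = 298.7 N, H = 1.957e+09 Pa, K = 2.571e-07.
Archard volume V = K·W·L/H = 2.571e-07 · 298.7 · 2.905 / 1.957e+09 = 1.140e-13 m³.

value=1.140e-13 m^3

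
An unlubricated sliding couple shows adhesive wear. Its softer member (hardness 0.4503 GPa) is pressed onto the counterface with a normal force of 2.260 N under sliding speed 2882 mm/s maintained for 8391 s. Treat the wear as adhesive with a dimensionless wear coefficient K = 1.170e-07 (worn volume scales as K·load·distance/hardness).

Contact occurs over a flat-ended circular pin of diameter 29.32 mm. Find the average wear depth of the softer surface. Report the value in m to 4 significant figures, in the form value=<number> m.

value=2.103e-08 m

The computation keeps full float precision. Intermediates are shown rounded. Rounded once at the end, at 4 significant figures.
Convert: Sliding speed v = 2882 mm/s = 2.882 m/s. Distance L = v·t = 2.882 m/s × 8391 s = 2.418e+04 m.
Convert: Hardness H = 0.4503 GPa = 4.503e+08 Pa.
Convert: Pin diameter d = 29.32 mm = 0.02932 m. Contact area A = π·d²/4 = π·(0.02932 m)²/4 = 6.752e-04 m².
In SI base units: W = 2.260 N, H = 4.503e+08 Pa, K = 1.170e-07.
Wear volume V = K·W·L/H = 1.170e-07 · 2.260 · 2.418e+04 / 4.503e+08 = 1.420e-11 m³.
Depth of wear h = V/A = 1.420e-11 / 6.752e-04 = 2.103e-08 m.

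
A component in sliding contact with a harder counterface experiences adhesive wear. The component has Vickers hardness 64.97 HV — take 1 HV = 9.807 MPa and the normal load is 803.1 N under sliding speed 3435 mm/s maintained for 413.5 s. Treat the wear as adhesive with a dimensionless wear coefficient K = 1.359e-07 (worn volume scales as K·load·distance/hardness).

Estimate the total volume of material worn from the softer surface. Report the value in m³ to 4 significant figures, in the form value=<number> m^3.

value=2.433e-10 m^3

Every step maintains full precision, and intermediate values are displayed rounded. Rounded once at the end to 4 significant figures.
Convert: Sliding speed v = 3435 mm/s = 3.435 m/s. The distance L = v·t = 3.435 m/s × 413.5 s = 1420 m.
Convert: Hardness H = 64.97 HV × 9.807 MPa/HV = 637.2 MPa = 6.372e+08 Pa.
Restated in SI base units: W = 803.1 N, H = 6.372e+08 Pa, K = 1.359e-07.
Archard relation: V = K·W·L/H = 1.359e-07 · 803.1 · 1420 / 6.372e+08 = 2.433e-10 m³.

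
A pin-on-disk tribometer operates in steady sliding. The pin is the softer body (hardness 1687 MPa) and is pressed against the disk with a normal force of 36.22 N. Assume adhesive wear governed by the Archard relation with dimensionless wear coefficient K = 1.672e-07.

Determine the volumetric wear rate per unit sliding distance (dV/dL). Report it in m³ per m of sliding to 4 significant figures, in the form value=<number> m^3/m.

value=3.590e-15 m^3/m

Intermediates are shown rounded — the computation keeps exact precision; one last rounding, at four significant figures.
Hardness H = 1687 MPa = 1.687e+09 Pa.
In SI base units, W = 36.22 N, H = 1.687e+09 Pa, K = 1.672e-07.
Rate of wear dV/dL = K·W/H, per unit distance: 1.672e-07 · 36.22 / 1.687e+09 = 3.590e-15 m³/m.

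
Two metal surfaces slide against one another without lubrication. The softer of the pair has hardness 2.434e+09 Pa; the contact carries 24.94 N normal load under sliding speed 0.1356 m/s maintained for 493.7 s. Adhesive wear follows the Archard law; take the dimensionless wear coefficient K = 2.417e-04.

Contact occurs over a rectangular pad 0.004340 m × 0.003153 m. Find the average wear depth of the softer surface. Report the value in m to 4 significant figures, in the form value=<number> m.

value=1.212e-05 m

Intermediates are displayed rounded, and every step carries exact precision — rounded once at the end to 4 significant figures.
Sliding distance L = v·t = 0.1356 m/s × 493.7 s = 66.95 m.
Contact area A = 0.004340 m × 0.003153 m = 1.368e-05 m².
Expressed in SI base units: W = 24.94 N, H = 2.434e+09 Pa, K = 2.417e-04.
Wear volume V = K·W·L/H = 2.417e-04 · 24.94 · 66.95 / 2.434e+09 = 1.658e-10 m³.
Mean depth h = V/A = 1.658e-10 / 1.368e-05 = 1.212e-05 m.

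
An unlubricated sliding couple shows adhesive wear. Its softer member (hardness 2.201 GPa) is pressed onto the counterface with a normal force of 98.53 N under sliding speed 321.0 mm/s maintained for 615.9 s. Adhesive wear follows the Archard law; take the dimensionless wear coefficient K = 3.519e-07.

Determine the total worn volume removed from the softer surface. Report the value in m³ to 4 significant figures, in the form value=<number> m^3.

Intermediate values are printed rounded — every step holds exact precision — rounded just once: 4 significant figures.
Sliding speed v = 321.0 mm/s = 0.3210 m/s. Path length L = v·t = 0.3210 m/s × 615.9 s = 197.7 m.
Hardness H = 2.201 GPa = 2.201e+09 Pa.
Restated in SI base units: W = 98.53 N, H = 2.201e+09 Pa, K = 3.519e-07.
Archard relation: V = K·W·L/H = 3.519e-07 · 98.53 · 197.7 / 2.201e+09 = 3.114e-12 m³.

value=3.114e-12 m^3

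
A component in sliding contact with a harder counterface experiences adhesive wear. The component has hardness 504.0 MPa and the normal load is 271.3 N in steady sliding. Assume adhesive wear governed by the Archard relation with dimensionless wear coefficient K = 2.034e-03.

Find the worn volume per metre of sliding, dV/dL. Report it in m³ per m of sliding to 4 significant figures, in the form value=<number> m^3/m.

value=1.095e-09 m^3/m

The algebra maintains full precision. Intermediate values are displayed rounded; a lone final rounding, at 4 significant digits.
Hardness H = 504.0 MPa = 5.040e+08 Pa.
In SI base units: W = 271.3 N, H = 5.040e+08 Pa, K = 2.034e-03.
Wear rate dV/dL = K·W/H (independent of L): 2.034e-03 · 271.3 / 5.040e+08 = 1.095e-09 m³/m.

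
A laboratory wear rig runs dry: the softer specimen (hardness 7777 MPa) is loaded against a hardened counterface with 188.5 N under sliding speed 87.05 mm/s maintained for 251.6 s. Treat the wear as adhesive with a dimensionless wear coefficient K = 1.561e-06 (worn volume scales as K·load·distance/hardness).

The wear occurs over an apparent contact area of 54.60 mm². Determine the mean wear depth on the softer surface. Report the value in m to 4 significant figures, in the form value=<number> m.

The algebra keeps full precision; intermediate values are shown rounded — one last rounding: four significant figures.
Sliding speed v = 87.05 mm/s = 0.08705 m/s. Distance L = v·t = 0.08705 m/s × 251.6 s = 21.90 m.
Hardness H = 7777 MPa = 7.777e+09 Pa.
Contact area A = 54.60 mm² = 5.460e-05 m².
As SI base values: W = 188.5 N, H = 7.777e+09 Pa, K = 1.561e-06.
Worn volume V = K·W·L/H = 1.561e-06 · 188.5 · 21.90 / 7.777e+09 = 8.287e-13 m³.
Mean wear depth h = V/A = 8.287e-13 / 5.460e-05 = 1.518e-08 m.

value=1.518e-08 m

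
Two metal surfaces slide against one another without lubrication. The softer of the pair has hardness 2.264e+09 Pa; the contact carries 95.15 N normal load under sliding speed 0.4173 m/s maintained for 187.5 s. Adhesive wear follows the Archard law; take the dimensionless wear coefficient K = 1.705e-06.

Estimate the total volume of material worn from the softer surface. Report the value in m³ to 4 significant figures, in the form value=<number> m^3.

Printed values are rounded; the computation runs at full precision — a single final rounding, at 4 significant digits.
Convert: Distance covered L = v·t = 0.4173 m/s × 187.5 s = 78.24 m.
Restated in SI base units: W = 95.15 N, H = 2.264e+09 Pa, K = 1.705e-06.
Wear volume V = K·W·L/H = 1.705e-06 · 95.15 · 78.24 / 2.264e+09 = 5.607e-12 m³.

value=5.607e-12 m^3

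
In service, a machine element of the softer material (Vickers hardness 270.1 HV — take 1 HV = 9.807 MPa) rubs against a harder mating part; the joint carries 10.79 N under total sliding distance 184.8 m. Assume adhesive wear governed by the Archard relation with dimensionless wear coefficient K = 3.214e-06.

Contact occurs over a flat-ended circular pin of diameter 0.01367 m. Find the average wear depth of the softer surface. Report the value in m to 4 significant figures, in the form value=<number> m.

Printed values are rounded; each operation keeps full precision, and rounded just once to 4 significant digits.
Convert: Hardness H = 270.1 HV × 9.807 MPa/HV = 2649 MPa = 2.649e+09 Pa.
Convert: Contact area A = π·d²/4 = π·(0.01367 m)²/4 = 1.468e-04 m².
SI base units throughout: W = 10.79 N, H = 2.649e+09 Pa, K = 3.214e-06.
The Archard volume V = K·W·L/H = 3.214e-06 · 10.79 · 184.8 / 2.649e+09 = 2.419e-12 m³.
Mean depth h = V/A = 2.419e-12 / 1.468e-04 = 1.648e-08 m.

value=1.648e-08 m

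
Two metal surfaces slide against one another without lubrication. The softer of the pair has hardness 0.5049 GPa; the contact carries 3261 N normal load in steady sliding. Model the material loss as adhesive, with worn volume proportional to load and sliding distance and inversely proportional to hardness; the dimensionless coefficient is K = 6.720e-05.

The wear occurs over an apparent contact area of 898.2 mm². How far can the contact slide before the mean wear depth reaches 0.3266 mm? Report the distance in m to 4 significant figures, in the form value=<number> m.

value=675.9 m

Intermediate values are printed rounded — the computation carries full float precision — rounded just once: 4 significant digits.
Hardness H = 0.5049 GPa = 5.049e+08 Pa.
Contact area A = 898.2 mm² = 8.982e-04 m².
Depth limit h_lim = 0.3266 mm = 3.266e-04 m.
Expressed in SI base units: W = 3261 N, H = 5.049e+08 Pa, K = 6.720e-05.
Permissible volume V_lim = h_lim·A = 3.266e-04 · 8.982e-04 = 2.934e-07 m³.
Life L = V_lim·H/(K·W) = 2.934e-07 · 5.049e+08 / (6.720e-05 · 3261) = 675.9 m.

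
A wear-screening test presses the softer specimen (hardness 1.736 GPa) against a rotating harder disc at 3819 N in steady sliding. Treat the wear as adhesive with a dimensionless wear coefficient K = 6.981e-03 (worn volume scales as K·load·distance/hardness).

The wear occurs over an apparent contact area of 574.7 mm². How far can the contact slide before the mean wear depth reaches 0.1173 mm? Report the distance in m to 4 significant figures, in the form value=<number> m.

value=4.390 m

All working math maintains full float precision — quoted intermediates are rounded — a single final rounding, at four significant digits.
Convert: Hardness H = 1.736 GPa = 1.736e+09 Pa.
Convert: Contact area A = 574.7 mm² = 5.747e-04 m².
Convert: Depth limit h_lim = 0.1173 mm = 1.173e-04 m.
SI base units throughout: W = 3819 N, H = 1.736e+09 Pa, K = 6.981e-03.
At the depth limit, V_lim = h_lim·A = 1.173e-04 · 5.747e-04 = 6.741e-08 m³.
Thus life L = V_lim·H/(K·W) = 6.741e-08 · 1.736e+09 / (6.981e-03 · 3819) = 4.390 m.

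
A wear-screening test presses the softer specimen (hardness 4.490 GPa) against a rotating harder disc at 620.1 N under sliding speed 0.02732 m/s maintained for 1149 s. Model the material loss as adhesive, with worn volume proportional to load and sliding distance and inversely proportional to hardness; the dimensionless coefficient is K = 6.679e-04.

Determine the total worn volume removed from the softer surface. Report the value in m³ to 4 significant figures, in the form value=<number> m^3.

The algebra keeps exact precision; intermediate values appear rounded, and one final rounding to 4 significant digits.
Distance covered L = v·t = 0.02732 m/s × 1149 s = 31.39 m.
Hardness H = 4.490 GPa = 4.490e+09 Pa.
As SI base values: W = 620.1 N, H = 4.490e+09 Pa, K = 6.679e-04.
Archard relation: V = K·W·L/H = 6.679e-04 · 620.1 · 31.39 / 4.490e+09 = 2.896e-09 m³.

value=2.896e-09 m^3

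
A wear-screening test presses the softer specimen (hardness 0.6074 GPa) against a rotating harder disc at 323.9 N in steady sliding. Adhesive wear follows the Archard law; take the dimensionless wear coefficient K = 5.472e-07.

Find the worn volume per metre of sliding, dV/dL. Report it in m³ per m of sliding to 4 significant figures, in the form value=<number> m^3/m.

value=2.918e-13 m^3/m

Intermediate values appear rounded, and every step runs at full float precision. Rounded just once to 4 significant digits.
Hardness H = 0.6074 GPa = 6.074e+08 Pa.
In SI base units: W = 323.9 N, H = 6.074e+08 Pa, K = 5.472e-07.
The wear rate dV/dL = K·W/H: 5.472e-07 · 323.9 / 6.074e+08 = 2.918e-13 m³/m.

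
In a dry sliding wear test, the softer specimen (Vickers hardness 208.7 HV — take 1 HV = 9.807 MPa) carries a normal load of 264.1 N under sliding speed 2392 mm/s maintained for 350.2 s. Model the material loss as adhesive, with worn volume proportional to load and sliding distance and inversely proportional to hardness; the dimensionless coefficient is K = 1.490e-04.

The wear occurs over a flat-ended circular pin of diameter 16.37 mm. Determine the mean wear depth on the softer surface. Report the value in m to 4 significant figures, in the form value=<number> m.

value=7.652e-05 m

Intermediates are displayed rounded; each operation holds full precision; rounded once at the end to four significant figures.
Sliding speed v = 2392 mm/s = 2.392 m/s. Total distance L = v·t = 2.392 m/s × 350.2 s = 837.7 m.
Hardness H = 208.7 HV × 9.807 MPa/HV = 2047 MPa = 2.047e+09 Pa.
Pin diameter d = 16.37 mm = 0.01637 m. Contact area A = π·d²/4 = π·(0.01637 m)²/4 = 2.105e-04 m².
Expressed in SI base units: W = 264.1 N, H = 2.047e+09 Pa, K = 1.490e-04.
The Archard volume V = K·W·L/H = 1.490e-04 · 264.1 · 837.7 / 2.047e+09 = 1.611e-08 m³.
Depth h = V/A = 1.611e-08 / 2.105e-04 = 7.652e-05 m.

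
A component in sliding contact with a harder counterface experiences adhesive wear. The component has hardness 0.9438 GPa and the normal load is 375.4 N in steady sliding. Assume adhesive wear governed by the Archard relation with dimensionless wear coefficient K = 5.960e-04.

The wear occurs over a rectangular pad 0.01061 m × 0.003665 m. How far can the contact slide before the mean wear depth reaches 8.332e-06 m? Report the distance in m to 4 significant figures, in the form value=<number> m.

All arithmetic maintains full float precision; intermediates appear rounded. Rounded once at the end, at four significant figures.
Convert: Hardness H = 0.9438 GPa = 9.438e+08 Pa.
Convert: Contact area A = 0.01061 m × 0.003665 m = 3.889e-05 m².
As SI base values: W = 375.4 N, H = 9.438e+08 Pa, K = 5.960e-04.
Allowed volume V_lim = h_lim·A = 8.332e-06 · 3.889e-05 = 3.240e-10 m³.
Life L = V_lim·H/(K·W) = 3.240e-10 · 9.438e+08 / (5.960e-04 · 375.4) = 1.367 m.

value=1.367 m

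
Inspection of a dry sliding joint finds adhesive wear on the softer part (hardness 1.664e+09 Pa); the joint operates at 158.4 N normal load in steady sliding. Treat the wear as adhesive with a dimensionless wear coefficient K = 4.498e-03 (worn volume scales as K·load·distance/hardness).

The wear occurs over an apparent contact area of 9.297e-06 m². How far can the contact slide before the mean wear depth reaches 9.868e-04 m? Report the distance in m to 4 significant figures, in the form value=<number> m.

value=21.43 m

The intermediates are shown rounded — each operation carries exact precision; rounded just once, at 4 significant figures.
Restated in SI base units: W = 158.4 N, H = 1.664e+09 Pa, K = 4.498e-03.
At the depth limit, V_lim = h_lim·A = 9.868e-04 · 9.297e-06 = 9.174e-09 m³.
Life L = V_lim·H/(K·W) = 9.174e-09 · 1.664e+09 / (4.498e-03 · 158.4) = 21.43 m.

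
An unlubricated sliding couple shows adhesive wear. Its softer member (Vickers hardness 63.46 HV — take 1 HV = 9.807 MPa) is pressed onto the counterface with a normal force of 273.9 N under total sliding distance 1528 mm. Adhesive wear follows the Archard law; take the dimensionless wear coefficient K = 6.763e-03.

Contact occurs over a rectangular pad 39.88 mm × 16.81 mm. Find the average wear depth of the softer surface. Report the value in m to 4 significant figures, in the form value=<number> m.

The algebra maintains full precision, and intermediate values are displayed rounded, and a lone final rounding: 4 significant figures.
Convert: Total distance L = 1528 mm = 1.528 m.
Convert: Hardness H = 63.46 HV × 9.807 MPa/HV = 622.4 MPa = 6.224e+08 Pa.
Convert: Pad sides 39.88 mm × 16.81 mm = 0.03988 m × 0.01681 m. Contact area A = 0.03988 m × 0.01681 m = 6.704e-04 m².
In SI base units, W = 273.9 N, H = 6.224e+08 Pa, K = 6.763e-03.
Apply Archard: V = K·W·L/H = 6.763e-03 · 273.9 · 1.528 / 6.224e+08 = 4.548e-09 m³.
Wear depth h = V/A = 4.548e-09 / 6.704e-04 = 6.784e-06 m.

value=6.784e-06 m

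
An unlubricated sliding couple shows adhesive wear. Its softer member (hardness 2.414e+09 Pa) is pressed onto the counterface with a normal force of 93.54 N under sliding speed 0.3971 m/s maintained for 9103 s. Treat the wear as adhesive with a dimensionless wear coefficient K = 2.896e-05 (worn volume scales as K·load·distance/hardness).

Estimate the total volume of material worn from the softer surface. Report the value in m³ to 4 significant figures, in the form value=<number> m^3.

value=4.056e-09 m^3

The computation carries exact precision. Intermediate values are displayed rounded, and rounded just once to four significant figures.
Convert: Distance covered L = v·t = 0.3971 m/s × 9103 s = 3615 m.
Restated in SI base units: W = 93.54 N, H = 2.414e+09 Pa, K = 2.896e-05.
Archard relation: V = K·W·L/H = 2.896e-05 · 93.54 · 3615 / 2.414e+09 = 4.056e-09 m³.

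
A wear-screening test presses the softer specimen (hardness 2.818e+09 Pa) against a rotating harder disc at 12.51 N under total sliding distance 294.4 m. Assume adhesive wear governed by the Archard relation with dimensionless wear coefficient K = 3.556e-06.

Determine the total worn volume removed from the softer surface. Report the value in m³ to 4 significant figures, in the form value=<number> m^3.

The computation maintains exact precision, and intermediate values appear rounded, and rounded just once, at 4 significant digits.
Working in SI base units: W = 12.51 N, H = 2.818e+09 Pa, K = 3.556e-06.
Wear volume V = K·W·L/H = 3.556e-06 · 12.51 · 294.4 / 2.818e+09 = 4.647e-12 m³.

value=4.647e-12 m^3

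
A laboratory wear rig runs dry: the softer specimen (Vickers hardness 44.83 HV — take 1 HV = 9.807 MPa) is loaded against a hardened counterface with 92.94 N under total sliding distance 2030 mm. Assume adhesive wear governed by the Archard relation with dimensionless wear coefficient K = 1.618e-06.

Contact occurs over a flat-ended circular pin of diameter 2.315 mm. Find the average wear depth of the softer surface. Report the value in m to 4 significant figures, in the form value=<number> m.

Every step runs at exact precision — intermediates are shown rounded; one final rounding: 4 significant digits.
Distance L = 2030 mm = 2.030 m.
Hardness H = 44.83 HV × 9.807 MPa/HV = 439.6 MPa = 4.396e+08 Pa.
Pin diameter d = 2.315 mm = 0.002315 m. Contact area A = π·d²/4 = π·(0.002315 m)²/4 = 4.209e-06 m².
SI base units throughout: W = 92.94 N, H = 4.396e+08 Pa, K = 1.618e-06.
By Archard's law, V = K·W·L/H = 1.618e-06 · 92.94 · 2.030 / 4.396e+08 = 6.943e-13 m³.
Average depth h = V/A = 6.943e-13 / 4.209e-06 = 1.650e-07 m.

value=1.650e-07 m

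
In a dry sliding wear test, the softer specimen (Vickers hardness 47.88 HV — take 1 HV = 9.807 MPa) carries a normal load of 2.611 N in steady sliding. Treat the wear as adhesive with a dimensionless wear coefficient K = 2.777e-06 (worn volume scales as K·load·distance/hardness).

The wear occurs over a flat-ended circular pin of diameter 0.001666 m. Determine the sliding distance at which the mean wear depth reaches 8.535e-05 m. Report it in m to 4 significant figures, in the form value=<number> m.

value=1.205e+04 m

All arithmetic runs at full float precision — shown intermediates are rounded, and one last rounding to four significant digits.
Hardness H = 47.88 HV × 9.807 MPa/HV = 469.6 MPa = 4.696e+08 Pa.
Contact area A = π·d²/4 = π·(0.001666 m)²/4 = 2.180e-06 m².
Collected in SI base units: W = 2.611 N, H = 4.696e+08 Pa, K = 2.777e-06.
At the depth limit, V_lim = h_lim·A = 8.535e-05 · 2.180e-06 = 1.861e-10 m³.
So the life L = V_lim·H/(K·W) = 1.861e-10 · 4.696e+08 / (2.777e-06 · 2.611) = 1.205e+04 m.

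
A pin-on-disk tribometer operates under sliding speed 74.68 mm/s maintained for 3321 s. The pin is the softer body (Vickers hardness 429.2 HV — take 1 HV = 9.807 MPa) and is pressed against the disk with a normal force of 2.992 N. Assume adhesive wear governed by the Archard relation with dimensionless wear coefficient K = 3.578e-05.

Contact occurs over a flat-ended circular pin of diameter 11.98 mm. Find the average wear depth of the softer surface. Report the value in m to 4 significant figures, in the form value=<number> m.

value=5.596e-08 m

Shown intermediates are rounded. Each operation runs at full precision, and rounded just once, at four significant figures.
Convert: Sliding speed v = 74.68 mm/s = 0.07468 m/s. The distance L = v·t = 0.07468 m/s × 3321 s = 248.0 m.
Convert: Hardness H = 429.2 HV × 9.807 MPa/HV = 4209 MPa = 4.209e+09 Pa.
Convert: Pin diameter d = 11.98 mm = 0.01198 m. Contact area A = π·d²/4 = π·(0.01198 m)²/4 = 1.127e-04 m².
Collected in SI base units: W = 2.992 N, H = 4.209e+09 Pa, K = 3.578e-05.
Wear volume V = K·W·L/H = 3.578e-05 · 2.992 · 248.0 / 4.209e+09 = 6.308e-12 m³.
Average depth h = V/A = 6.308e-12 / 1.127e-04 = 5.596e-08 m.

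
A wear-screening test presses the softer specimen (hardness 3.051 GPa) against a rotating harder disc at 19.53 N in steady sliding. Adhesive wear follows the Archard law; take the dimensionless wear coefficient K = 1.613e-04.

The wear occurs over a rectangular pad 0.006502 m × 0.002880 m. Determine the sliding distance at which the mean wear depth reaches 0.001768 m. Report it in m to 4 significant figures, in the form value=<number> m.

The intermediates are shown rounded; the algebra maintains exact precision. Rounded once at the end: four significant digits.
Hardness H = 3.051 GPa = 3.051e+09 Pa.
Contact area A = 0.006502 m × 0.002880 m = 1.873e-05 m².
Collected in SI base units: W = 19.53 N, H = 3.051e+09 Pa, K = 1.613e-04.
Permissible volume V_lim = h_lim·A = 0.001768 · 1.873e-05 = 3.311e-08 m³.
Thus life L = V_lim·H/(K·W) = 3.311e-08 · 3.051e+09 / (1.613e-04 · 19.53) = 3.206e+04 m.

value=3.206e+04 m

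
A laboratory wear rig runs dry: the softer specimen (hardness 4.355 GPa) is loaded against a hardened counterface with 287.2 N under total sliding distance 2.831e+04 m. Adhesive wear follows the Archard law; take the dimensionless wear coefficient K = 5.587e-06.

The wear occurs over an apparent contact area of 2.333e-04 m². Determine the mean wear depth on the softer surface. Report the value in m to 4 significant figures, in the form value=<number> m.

value=4.471e-05 m

All working math runs at full precision, and intermediates are displayed rounded; one last rounding, at 4 significant figures.
Convert: Hardness H = 4.355 GPa = 4.355e+09 Pa.
In SI base units, W = 287.2 N, H = 4.355e+09 Pa, K = 5.587e-06.
Apply Archard: V = K·W·L/H = 5.587e-06 · 287.2 · 2.831e+04 / 4.355e+09 = 1.043e-08 m³.
Average depth h = V/A = 1.043e-08 / 2.333e-04 = 4.471e-05 m.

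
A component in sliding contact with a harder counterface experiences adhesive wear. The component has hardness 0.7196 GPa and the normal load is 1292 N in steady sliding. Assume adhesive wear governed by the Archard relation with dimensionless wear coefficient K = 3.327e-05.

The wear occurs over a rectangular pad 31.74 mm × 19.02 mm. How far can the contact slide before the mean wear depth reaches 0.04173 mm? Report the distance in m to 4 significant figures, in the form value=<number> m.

Each operation holds full precision; intermediates are displayed rounded. Rounded once at the end to four significant figures.
Hardness H = 0.7196 GPa = 7.196e+08 Pa.
Pad sides 31.74 mm × 19.02 mm = 0.03174 m × 0.01902 m. Contact area A = 0.03174 m × 0.01902 m = 6.037e-04 m².
Depth limit h_lim = 0.04173 mm = 4.173e-05 m.
SI base units throughout: W = 1292 N, H = 7.196e+08 Pa, K = 3.327e-05.
At the depth limit, V_lim = h_lim·A = 4.173e-05 · 6.037e-04 = 2.519e-08 m³.
Thus life L = V_lim·H/(K·W) = 2.519e-08 · 7.196e+08 / (3.327e-05 · 1292) = 421.7 m.

value=421.7 m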